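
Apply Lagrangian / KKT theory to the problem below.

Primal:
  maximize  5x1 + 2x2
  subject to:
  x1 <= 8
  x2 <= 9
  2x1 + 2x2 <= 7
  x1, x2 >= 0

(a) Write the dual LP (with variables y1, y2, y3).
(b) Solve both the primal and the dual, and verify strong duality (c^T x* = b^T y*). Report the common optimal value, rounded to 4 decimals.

The standard primal-dual pair for 'max c^T x s.t. A x <= b, x >= 0' is:
  Dual:  min b^T y  s.t.  A^T y >= c,  y >= 0.

So the dual LP is:
  minimize  8y1 + 9y2 + 7y3
  subject to:
    y1 + 2y3 >= 5
    y2 + 2y3 >= 2
    y1, y2, y3 >= 0

Solving the primal: x* = (3.5, 0).
  primal value c^T x* = 17.5.
Solving the dual: y* = (0, 0, 2.5).
  dual value b^T y* = 17.5.
Strong duality: c^T x* = b^T y*. Confirmed.

17.5


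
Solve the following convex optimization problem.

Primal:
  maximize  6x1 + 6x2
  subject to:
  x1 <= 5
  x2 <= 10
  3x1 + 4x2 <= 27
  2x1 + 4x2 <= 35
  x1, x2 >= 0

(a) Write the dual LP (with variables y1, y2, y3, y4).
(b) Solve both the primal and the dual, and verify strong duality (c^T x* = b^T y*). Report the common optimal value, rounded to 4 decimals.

The standard primal-dual pair for 'max c^T x s.t. A x <= b, x >= 0' is:
  Dual:  min b^T y  s.t.  A^T y >= c,  y >= 0.

So the dual LP is:
  minimize  5y1 + 10y2 + 27y3 + 35y4
  subject to:
    y1 + 3y3 + 2y4 >= 6
    y2 + 4y3 + 4y4 >= 6
    y1, y2, y3, y4 >= 0

Solving the primal: x* = (5, 3).
  primal value c^T x* = 48.
Solving the dual: y* = (1.5, 0, 1.5, 0).
  dual value b^T y* = 48.
Strong duality: c^T x* = b^T y*. Confirmed.

48


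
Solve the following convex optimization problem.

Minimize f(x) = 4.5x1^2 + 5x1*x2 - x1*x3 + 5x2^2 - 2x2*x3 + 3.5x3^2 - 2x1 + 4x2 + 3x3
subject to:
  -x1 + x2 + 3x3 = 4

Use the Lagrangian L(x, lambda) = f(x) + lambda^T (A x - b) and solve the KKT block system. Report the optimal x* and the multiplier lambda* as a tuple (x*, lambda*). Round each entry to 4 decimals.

Form the Lagrangian:
  L(x, lambda) = (1/2) x^T Q x + c^T x + lambda^T (A x - b)
Stationarity (grad_x L = 0): Q x + c + A^T lambda = 0.
Primal feasibility: A x = b.

This gives the KKT block system:
  [ Q   A^T ] [ x     ]   [-c ]
  [ A    0  ] [ lambda ] = [ b ]

Solving the linear system:
  x*      = (-0.2124, 0.2975, 1.1634)
  lambda* = (-3.5869)
  f(x*)   = 9.7264

x* = (-0.2124, 0.2975, 1.1634), lambda* = (-3.5869)


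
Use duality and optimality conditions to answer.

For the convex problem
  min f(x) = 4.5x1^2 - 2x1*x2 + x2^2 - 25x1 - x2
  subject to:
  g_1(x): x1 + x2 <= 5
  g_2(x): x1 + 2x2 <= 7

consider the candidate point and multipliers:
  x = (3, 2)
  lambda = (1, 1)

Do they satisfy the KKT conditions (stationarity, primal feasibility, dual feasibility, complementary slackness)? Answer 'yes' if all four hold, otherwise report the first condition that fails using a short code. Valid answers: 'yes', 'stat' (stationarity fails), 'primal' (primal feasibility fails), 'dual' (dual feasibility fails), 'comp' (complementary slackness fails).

Gradient of f: grad f(x) = Q x + c = (-2, -3)
Constraint values g_i(x) = a_i^T x - b_i:
  g_1((3, 2)) = 0
  g_2((3, 2)) = 0
Stationarity residual: grad f(x) + sum_i lambda_i a_i = (0, 0)
  -> stationarity OK
Primal feasibility (all g_i <= 0): OK
Dual feasibility (all lambda_i >= 0): OK
Complementary slackness (lambda_i * g_i(x) = 0 for all i): OK

Verdict: yes, KKT holds.

yes


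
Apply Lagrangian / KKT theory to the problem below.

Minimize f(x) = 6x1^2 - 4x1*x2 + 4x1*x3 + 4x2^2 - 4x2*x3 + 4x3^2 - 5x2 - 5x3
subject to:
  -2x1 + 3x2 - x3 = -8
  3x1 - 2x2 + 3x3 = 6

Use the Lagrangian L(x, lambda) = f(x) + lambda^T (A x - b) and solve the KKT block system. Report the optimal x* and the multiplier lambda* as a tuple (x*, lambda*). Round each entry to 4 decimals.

Form the Lagrangian:
  L(x, lambda) = (1/2) x^T Q x + c^T x + lambda^T (A x - b)
Stationarity (grad_x L = 0): Q x + c + A^T lambda = 0.
Primal feasibility: A x = b.

This gives the KKT block system:
  [ Q   A^T ] [ x     ]   [-c ]
  [ A    0  ] [ lambda ] = [ b ]

Solving the linear system:
  x*      = (0.5, -2.3571, -0.0714)
  lambda* = (9.2857, 1.1429)
  f(x*)   = 39.7857

x* = (0.5, -2.3571, -0.0714), lambda* = (9.2857, 1.1429)


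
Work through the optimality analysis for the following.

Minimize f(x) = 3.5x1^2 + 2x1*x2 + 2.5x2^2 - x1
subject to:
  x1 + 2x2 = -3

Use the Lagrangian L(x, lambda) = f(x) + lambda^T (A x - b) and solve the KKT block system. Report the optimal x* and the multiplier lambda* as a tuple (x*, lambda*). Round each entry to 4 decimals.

Form the Lagrangian:
  L(x, lambda) = (1/2) x^T Q x + c^T x + lambda^T (A x - b)
Stationarity (grad_x L = 0): Q x + c + A^T lambda = 0.
Primal feasibility: A x = b.

This gives the KKT block system:
  [ Q   A^T ] [ x     ]   [-c ]
  [ A    0  ] [ lambda ] = [ b ]

Solving the linear system:
  x*      = (0.04, -1.52)
  lambda* = (3.76)
  f(x*)   = 5.62

x* = (0.04, -1.52), lambda* = (3.76)


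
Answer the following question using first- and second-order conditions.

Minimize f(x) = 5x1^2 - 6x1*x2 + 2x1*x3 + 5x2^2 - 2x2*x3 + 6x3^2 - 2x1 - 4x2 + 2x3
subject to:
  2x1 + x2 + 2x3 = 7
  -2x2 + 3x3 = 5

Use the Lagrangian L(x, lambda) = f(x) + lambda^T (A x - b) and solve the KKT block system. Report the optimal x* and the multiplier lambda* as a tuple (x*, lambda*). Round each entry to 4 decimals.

Form the Lagrangian:
  L(x, lambda) = (1/2) x^T Q x + c^T x + lambda^T (A x - b)
Stationarity (grad_x L = 0): Q x + c + A^T lambda = 0.
Primal feasibility: A x = b.

This gives the KKT block system:
  [ Q   A^T ] [ x     ]   [-c ]
  [ A    0  ] [ lambda ] = [ b ]

Solving the linear system:
  x*      = (1.0747, 0.6502, 2.1001)
  lambda* = (-4.5232, -6.3348)
  f(x*)   = 31.3931

x* = (1.0747, 0.6502, 2.1001), lambda* = (-4.5232, -6.3348)


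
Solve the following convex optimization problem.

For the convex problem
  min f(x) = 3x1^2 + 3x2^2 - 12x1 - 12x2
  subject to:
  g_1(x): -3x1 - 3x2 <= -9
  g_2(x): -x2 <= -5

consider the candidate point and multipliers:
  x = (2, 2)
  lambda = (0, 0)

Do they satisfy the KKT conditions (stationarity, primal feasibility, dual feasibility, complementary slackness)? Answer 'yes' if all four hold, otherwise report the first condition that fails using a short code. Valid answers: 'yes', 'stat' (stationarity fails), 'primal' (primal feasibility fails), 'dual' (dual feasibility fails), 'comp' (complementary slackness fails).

Gradient of f: grad f(x) = Q x + c = (0, 0)
Constraint values g_i(x) = a_i^T x - b_i:
  g_1((2, 2)) = -3
  g_2((2, 2)) = 3
Stationarity residual: grad f(x) + sum_i lambda_i a_i = (0, 0)
  -> stationarity OK
Primal feasibility (all g_i <= 0): FAILS
Dual feasibility (all lambda_i >= 0): OK
Complementary slackness (lambda_i * g_i(x) = 0 for all i): OK

Verdict: the first failing condition is primal_feasibility -> primal.

primal


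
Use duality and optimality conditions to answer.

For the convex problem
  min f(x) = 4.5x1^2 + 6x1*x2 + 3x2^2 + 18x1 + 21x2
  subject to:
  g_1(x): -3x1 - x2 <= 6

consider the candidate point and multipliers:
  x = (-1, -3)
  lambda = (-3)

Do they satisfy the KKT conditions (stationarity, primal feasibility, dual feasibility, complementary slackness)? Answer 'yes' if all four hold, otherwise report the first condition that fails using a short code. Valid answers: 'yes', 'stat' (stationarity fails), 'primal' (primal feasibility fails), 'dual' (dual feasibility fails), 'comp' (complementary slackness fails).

Gradient of f: grad f(x) = Q x + c = (-9, -3)
Constraint values g_i(x) = a_i^T x - b_i:
  g_1((-1, -3)) = 0
Stationarity residual: grad f(x) + sum_i lambda_i a_i = (0, 0)
  -> stationarity OK
Primal feasibility (all g_i <= 0): OK
Dual feasibility (all lambda_i >= 0): FAILS
Complementary slackness (lambda_i * g_i(x) = 0 for all i): OK

Verdict: the first failing condition is dual_feasibility -> dual.

dual


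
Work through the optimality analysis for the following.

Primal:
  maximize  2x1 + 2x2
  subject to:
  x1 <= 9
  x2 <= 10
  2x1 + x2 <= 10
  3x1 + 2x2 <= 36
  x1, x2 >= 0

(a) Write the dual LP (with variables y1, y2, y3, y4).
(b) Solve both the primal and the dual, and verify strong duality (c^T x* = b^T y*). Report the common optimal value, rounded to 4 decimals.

The standard primal-dual pair for 'max c^T x s.t. A x <= b, x >= 0' is:
  Dual:  min b^T y  s.t.  A^T y >= c,  y >= 0.

So the dual LP is:
  minimize  9y1 + 10y2 + 10y3 + 36y4
  subject to:
    y1 + 2y3 + 3y4 >= 2
    y2 + y3 + 2y4 >= 2
    y1, y2, y3, y4 >= 0

Solving the primal: x* = (0, 10).
  primal value c^T x* = 20.
Solving the dual: y* = (0, 1, 1, 0).
  dual value b^T y* = 20.
Strong duality: c^T x* = b^T y*. Confirmed.

20


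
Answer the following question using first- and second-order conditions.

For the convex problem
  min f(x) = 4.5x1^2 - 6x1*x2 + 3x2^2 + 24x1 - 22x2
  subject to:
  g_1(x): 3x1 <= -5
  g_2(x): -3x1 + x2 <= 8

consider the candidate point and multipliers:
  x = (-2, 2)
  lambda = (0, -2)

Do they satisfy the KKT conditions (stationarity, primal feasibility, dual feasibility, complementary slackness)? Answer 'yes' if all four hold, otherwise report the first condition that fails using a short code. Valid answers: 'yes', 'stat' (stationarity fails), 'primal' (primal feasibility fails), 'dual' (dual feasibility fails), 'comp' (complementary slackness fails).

Gradient of f: grad f(x) = Q x + c = (-6, 2)
Constraint values g_i(x) = a_i^T x - b_i:
  g_1((-2, 2)) = -1
  g_2((-2, 2)) = 0
Stationarity residual: grad f(x) + sum_i lambda_i a_i = (0, 0)
  -> stationarity OK
Primal feasibility (all g_i <= 0): OK
Dual feasibility (all lambda_i >= 0): FAILS
Complementary slackness (lambda_i * g_i(x) = 0 for all i): OK

Verdict: the first failing condition is dual_feasibility -> dual.

dual


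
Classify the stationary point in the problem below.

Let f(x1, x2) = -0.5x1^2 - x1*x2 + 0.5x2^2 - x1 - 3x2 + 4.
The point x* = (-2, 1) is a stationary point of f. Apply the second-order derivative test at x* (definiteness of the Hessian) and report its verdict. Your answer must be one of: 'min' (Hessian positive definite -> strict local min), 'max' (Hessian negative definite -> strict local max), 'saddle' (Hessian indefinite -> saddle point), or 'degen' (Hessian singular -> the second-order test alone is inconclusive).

Compute the Hessian H = grad^2 f:
  H = [[-1, -1], [-1, 1]]
Verify stationarity: grad f(x*) = H x* + g = (0, 0).
Eigenvalues of H: -1.4142, 1.4142.
Eigenvalues have mixed signs, so H is indefinite -> x* is a saddle point.

saddle


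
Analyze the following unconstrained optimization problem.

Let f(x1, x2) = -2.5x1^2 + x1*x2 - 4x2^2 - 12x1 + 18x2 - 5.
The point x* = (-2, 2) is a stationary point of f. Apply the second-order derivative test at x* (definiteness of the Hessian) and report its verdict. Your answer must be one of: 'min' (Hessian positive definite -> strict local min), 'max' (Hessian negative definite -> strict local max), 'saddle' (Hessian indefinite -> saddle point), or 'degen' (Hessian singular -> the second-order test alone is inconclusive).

Compute the Hessian H = grad^2 f:
  H = [[-5, 1], [1, -8]]
Verify stationarity: grad f(x*) = H x* + g = (0, 0).
Eigenvalues of H: -8.3028, -4.6972.
Both eigenvalues < 0, so H is negative definite -> x* is a strict local max.

max


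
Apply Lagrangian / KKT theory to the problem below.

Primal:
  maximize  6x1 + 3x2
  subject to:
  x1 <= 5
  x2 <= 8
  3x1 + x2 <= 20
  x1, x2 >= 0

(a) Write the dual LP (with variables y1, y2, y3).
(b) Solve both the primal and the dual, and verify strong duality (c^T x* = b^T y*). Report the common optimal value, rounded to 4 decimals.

The standard primal-dual pair for 'max c^T x s.t. A x <= b, x >= 0' is:
  Dual:  min b^T y  s.t.  A^T y >= c,  y >= 0.

So the dual LP is:
  minimize  5y1 + 8y2 + 20y3
  subject to:
    y1 + 3y3 >= 6
    y2 + y3 >= 3
    y1, y2, y3 >= 0

Solving the primal: x* = (4, 8).
  primal value c^T x* = 48.
Solving the dual: y* = (0, 1, 2).
  dual value b^T y* = 48.
Strong duality: c^T x* = b^T y*. Confirmed.

48


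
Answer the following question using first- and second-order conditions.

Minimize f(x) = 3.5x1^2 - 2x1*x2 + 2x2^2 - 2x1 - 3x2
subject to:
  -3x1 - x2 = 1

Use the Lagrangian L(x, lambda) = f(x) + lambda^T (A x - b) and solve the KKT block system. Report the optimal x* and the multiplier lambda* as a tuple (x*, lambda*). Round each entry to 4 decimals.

Form the Lagrangian:
  L(x, lambda) = (1/2) x^T Q x + c^T x + lambda^T (A x - b)
Stationarity (grad_x L = 0): Q x + c + A^T lambda = 0.
Primal feasibility: A x = b.

This gives the KKT block system:
  [ Q   A^T ] [ x     ]   [-c ]
  [ A    0  ] [ lambda ] = [ b ]

Solving the linear system:
  x*      = (-0.3818, 0.1455)
  lambda* = (-1.6545)
  f(x*)   = 0.9909

x* = (-0.3818, 0.1455), lambda* = (-1.6545)


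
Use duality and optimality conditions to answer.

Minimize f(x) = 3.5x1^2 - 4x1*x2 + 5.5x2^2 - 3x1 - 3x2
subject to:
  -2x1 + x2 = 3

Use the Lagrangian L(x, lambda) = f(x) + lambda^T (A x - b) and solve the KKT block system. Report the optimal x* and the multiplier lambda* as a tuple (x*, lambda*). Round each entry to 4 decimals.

Form the Lagrangian:
  L(x, lambda) = (1/2) x^T Q x + c^T x + lambda^T (A x - b)
Stationarity (grad_x L = 0): Q x + c + A^T lambda = 0.
Primal feasibility: A x = b.

This gives the KKT block system:
  [ Q   A^T ] [ x     ]   [-c ]
  [ A    0  ] [ lambda ] = [ b ]

Solving the linear system:
  x*      = (-1.2857, 0.4286)
  lambda* = (-6.8571)
  f(x*)   = 11.5714

x* = (-1.2857, 0.4286), lambda* = (-6.8571)


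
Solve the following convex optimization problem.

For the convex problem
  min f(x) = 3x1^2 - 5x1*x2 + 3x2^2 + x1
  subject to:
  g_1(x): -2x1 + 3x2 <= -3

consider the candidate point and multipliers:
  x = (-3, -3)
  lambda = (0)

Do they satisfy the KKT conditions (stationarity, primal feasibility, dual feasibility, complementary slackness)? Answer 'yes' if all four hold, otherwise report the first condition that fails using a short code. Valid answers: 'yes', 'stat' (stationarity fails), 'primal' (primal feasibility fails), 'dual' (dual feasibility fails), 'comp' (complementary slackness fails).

Gradient of f: grad f(x) = Q x + c = (-2, -3)
Constraint values g_i(x) = a_i^T x - b_i:
  g_1((-3, -3)) = 0
Stationarity residual: grad f(x) + sum_i lambda_i a_i = (-2, -3)
  -> stationarity FAILS
Primal feasibility (all g_i <= 0): OK
Dual feasibility (all lambda_i >= 0): OK
Complementary slackness (lambda_i * g_i(x) = 0 for all i): OK

Verdict: the first failing condition is stationarity -> stat.

stat


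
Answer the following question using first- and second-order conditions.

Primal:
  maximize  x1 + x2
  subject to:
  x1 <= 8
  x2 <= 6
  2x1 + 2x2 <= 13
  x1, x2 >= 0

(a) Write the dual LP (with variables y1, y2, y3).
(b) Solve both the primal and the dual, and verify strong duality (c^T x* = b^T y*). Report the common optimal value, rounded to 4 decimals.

The standard primal-dual pair for 'max c^T x s.t. A x <= b, x >= 0' is:
  Dual:  min b^T y  s.t.  A^T y >= c,  y >= 0.

So the dual LP is:
  minimize  8y1 + 6y2 + 13y3
  subject to:
    y1 + 2y3 >= 1
    y2 + 2y3 >= 1
    y1, y2, y3 >= 0

Solving the primal: x* = (6.5, 0).
  primal value c^T x* = 6.5.
Solving the dual: y* = (0, 0, 0.5).
  dual value b^T y* = 6.5.
Strong duality: c^T x* = b^T y*. Confirmed.

6.5


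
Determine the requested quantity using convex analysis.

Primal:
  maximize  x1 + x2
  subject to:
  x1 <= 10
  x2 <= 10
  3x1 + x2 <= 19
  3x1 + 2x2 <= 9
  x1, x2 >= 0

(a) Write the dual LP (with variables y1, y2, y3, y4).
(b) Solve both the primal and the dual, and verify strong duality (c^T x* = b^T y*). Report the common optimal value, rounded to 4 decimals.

The standard primal-dual pair for 'max c^T x s.t. A x <= b, x >= 0' is:
  Dual:  min b^T y  s.t.  A^T y >= c,  y >= 0.

So the dual LP is:
  minimize  10y1 + 10y2 + 19y3 + 9y4
  subject to:
    y1 + 3y3 + 3y4 >= 1
    y2 + y3 + 2y4 >= 1
    y1, y2, y3, y4 >= 0

Solving the primal: x* = (0, 4.5).
  primal value c^T x* = 4.5.
Solving the dual: y* = (0, 0, 0, 0.5).
  dual value b^T y* = 4.5.
Strong duality: c^T x* = b^T y*. Confirmed.

4.5


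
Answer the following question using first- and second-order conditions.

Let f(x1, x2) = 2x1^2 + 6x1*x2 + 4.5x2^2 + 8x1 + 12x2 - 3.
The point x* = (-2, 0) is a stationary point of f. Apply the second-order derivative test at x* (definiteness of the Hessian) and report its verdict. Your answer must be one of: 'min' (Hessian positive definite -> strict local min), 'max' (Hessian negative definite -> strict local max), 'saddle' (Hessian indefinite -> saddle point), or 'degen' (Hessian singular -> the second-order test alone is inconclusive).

Compute the Hessian H = grad^2 f:
  H = [[4, 6], [6, 9]]
Verify stationarity: grad f(x*) = H x* + g = (0, 0).
Eigenvalues of H: 0, 13.
H has a zero eigenvalue (singular; positive semidefinite but not definite), so H is neither positive definite, negative definite, nor indefinite. The second-order test alone is inconclusive -> degen.
(Indeed, f is constant along the null direction of H through x*, so x* is not a strict local extremum.)

degen


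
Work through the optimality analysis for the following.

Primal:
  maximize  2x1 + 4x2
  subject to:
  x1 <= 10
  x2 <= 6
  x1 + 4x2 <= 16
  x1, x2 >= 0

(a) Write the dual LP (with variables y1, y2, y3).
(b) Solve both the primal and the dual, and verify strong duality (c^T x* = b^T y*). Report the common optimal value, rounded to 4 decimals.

The standard primal-dual pair for 'max c^T x s.t. A x <= b, x >= 0' is:
  Dual:  min b^T y  s.t.  A^T y >= c,  y >= 0.

So the dual LP is:
  minimize  10y1 + 6y2 + 16y3
  subject to:
    y1 + y3 >= 2
    y2 + 4y3 >= 4
    y1, y2, y3 >= 0

Solving the primal: x* = (10, 1.5).
  primal value c^T x* = 26.
Solving the dual: y* = (1, 0, 1).
  dual value b^T y* = 26.
Strong duality: c^T x* = b^T y*. Confirmed.

26


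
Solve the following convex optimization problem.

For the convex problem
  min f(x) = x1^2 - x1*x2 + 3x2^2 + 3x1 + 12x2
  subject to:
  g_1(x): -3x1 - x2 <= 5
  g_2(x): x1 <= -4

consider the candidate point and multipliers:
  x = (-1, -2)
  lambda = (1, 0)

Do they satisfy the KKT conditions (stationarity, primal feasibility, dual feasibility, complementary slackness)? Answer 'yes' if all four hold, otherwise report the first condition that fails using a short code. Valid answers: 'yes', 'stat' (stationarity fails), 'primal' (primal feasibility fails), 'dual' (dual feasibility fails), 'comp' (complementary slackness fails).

Gradient of f: grad f(x) = Q x + c = (3, 1)
Constraint values g_i(x) = a_i^T x - b_i:
  g_1((-1, -2)) = 0
  g_2((-1, -2)) = 3
Stationarity residual: grad f(x) + sum_i lambda_i a_i = (0, 0)
  -> stationarity OK
Primal feasibility (all g_i <= 0): FAILS
Dual feasibility (all lambda_i >= 0): OK
Complementary slackness (lambda_i * g_i(x) = 0 for all i): OK

Verdict: the first failing condition is primal_feasibility -> primal.

primal


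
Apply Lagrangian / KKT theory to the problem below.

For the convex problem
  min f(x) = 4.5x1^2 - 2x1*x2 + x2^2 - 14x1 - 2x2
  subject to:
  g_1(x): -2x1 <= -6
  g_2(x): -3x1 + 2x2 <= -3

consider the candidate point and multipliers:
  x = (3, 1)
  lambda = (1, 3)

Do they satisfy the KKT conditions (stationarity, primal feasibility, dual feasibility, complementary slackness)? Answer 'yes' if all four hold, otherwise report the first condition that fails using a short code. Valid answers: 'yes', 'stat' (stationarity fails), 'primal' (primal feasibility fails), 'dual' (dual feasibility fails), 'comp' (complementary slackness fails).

Gradient of f: grad f(x) = Q x + c = (11, -6)
Constraint values g_i(x) = a_i^T x - b_i:
  g_1((3, 1)) = 0
  g_2((3, 1)) = -4
Stationarity residual: grad f(x) + sum_i lambda_i a_i = (0, 0)
  -> stationarity OK
Primal feasibility (all g_i <= 0): OK
Dual feasibility (all lambda_i >= 0): OK
Complementary slackness (lambda_i * g_i(x) = 0 for all i): FAILS

Verdict: the first failing condition is complementary_slackness -> comp.

comp


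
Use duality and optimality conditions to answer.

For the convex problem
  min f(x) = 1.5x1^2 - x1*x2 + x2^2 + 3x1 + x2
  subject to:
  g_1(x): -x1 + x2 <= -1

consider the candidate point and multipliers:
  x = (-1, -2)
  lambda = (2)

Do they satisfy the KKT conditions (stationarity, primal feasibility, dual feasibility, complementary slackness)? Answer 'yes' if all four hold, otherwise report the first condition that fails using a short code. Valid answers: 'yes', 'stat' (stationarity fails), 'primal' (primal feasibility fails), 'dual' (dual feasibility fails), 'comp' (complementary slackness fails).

Gradient of f: grad f(x) = Q x + c = (2, -2)
Constraint values g_i(x) = a_i^T x - b_i:
  g_1((-1, -2)) = 0
Stationarity residual: grad f(x) + sum_i lambda_i a_i = (0, 0)
  -> stationarity OK
Primal feasibility (all g_i <= 0): OK
Dual feasibility (all lambda_i >= 0): OK
Complementary slackness (lambda_i * g_i(x) = 0 for all i): OK

Verdict: yes, KKT holds.

yes


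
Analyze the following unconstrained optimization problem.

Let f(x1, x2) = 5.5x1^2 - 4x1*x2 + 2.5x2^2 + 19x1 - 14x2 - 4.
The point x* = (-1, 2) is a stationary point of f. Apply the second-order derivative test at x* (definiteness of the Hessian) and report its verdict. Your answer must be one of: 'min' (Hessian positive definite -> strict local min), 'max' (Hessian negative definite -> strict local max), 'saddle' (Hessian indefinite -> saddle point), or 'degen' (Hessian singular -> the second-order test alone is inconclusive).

Compute the Hessian H = grad^2 f:
  H = [[11, -4], [-4, 5]]
Verify stationarity: grad f(x*) = H x* + g = (0, 0).
Eigenvalues of H: 3, 13.
Both eigenvalues > 0, so H is positive definite -> x* is a strict local min.

min


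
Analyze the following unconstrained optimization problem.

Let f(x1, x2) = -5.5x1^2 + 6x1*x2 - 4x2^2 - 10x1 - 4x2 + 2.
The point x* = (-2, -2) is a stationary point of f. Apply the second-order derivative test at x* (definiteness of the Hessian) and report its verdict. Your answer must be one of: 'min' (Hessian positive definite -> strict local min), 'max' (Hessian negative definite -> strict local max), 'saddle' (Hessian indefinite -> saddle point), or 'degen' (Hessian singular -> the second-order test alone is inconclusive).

Compute the Hessian H = grad^2 f:
  H = [[-11, 6], [6, -8]]
Verify stationarity: grad f(x*) = H x* + g = (0, 0).
Eigenvalues of H: -15.6847, -3.3153.
Both eigenvalues < 0, so H is negative definite -> x* is a strict local max.

max


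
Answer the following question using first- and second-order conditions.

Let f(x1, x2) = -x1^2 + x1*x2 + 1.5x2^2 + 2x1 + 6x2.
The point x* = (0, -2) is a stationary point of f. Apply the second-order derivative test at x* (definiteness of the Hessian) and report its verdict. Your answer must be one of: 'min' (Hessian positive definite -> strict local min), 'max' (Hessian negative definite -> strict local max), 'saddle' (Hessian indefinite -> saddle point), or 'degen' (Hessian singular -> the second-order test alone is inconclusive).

Compute the Hessian H = grad^2 f:
  H = [[-2, 1], [1, 3]]
Verify stationarity: grad f(x*) = H x* + g = (0, 0).
Eigenvalues of H: -2.1926, 3.1926.
Eigenvalues have mixed signs, so H is indefinite -> x* is a saddle point.

saddle


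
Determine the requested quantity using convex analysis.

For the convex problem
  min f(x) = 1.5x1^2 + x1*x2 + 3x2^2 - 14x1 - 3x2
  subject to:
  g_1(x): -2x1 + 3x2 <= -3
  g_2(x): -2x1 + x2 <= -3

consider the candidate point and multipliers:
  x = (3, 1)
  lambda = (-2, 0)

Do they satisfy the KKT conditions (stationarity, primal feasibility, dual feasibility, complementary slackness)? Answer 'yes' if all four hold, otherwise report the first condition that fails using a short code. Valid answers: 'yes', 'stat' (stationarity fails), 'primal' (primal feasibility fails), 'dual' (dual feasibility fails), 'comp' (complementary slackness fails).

Gradient of f: grad f(x) = Q x + c = (-4, 6)
Constraint values g_i(x) = a_i^T x - b_i:
  g_1((3, 1)) = 0
  g_2((3, 1)) = -2
Stationarity residual: grad f(x) + sum_i lambda_i a_i = (0, 0)
  -> stationarity OK
Primal feasibility (all g_i <= 0): OK
Dual feasibility (all lambda_i >= 0): FAILS
Complementary slackness (lambda_i * g_i(x) = 0 for all i): OK

Verdict: the first failing condition is dual_feasibility -> dual.

dual


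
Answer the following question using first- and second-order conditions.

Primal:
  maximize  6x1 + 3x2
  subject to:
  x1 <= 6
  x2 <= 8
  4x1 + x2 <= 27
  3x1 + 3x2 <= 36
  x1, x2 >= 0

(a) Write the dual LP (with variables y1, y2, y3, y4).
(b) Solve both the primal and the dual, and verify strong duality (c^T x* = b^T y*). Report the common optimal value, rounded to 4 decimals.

The standard primal-dual pair for 'max c^T x s.t. A x <= b, x >= 0' is:
  Dual:  min b^T y  s.t.  A^T y >= c,  y >= 0.

So the dual LP is:
  minimize  6y1 + 8y2 + 27y3 + 36y4
  subject to:
    y1 + 4y3 + 3y4 >= 6
    y2 + y3 + 3y4 >= 3
    y1, y2, y3, y4 >= 0

Solving the primal: x* = (5, 7).
  primal value c^T x* = 51.
Solving the dual: y* = (0, 0, 1, 0.6667).
  dual value b^T y* = 51.
Strong duality: c^T x* = b^T y*. Confirmed.

51


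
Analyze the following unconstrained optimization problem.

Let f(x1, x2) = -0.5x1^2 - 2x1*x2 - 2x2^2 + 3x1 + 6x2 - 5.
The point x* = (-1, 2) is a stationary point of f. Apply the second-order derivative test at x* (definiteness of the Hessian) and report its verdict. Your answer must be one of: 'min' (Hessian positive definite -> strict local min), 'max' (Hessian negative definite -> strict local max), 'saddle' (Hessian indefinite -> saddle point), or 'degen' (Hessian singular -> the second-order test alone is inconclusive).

Compute the Hessian H = grad^2 f:
  H = [[-1, -2], [-2, -4]]
Verify stationarity: grad f(x*) = H x* + g = (0, 0).
Eigenvalues of H: -5, 0.
H has a zero eigenvalue (singular; negative semidefinite but not definite), so H is neither positive definite, negative definite, nor indefinite. The second-order test alone is inconclusive -> degen.
(Indeed, f is constant along the null direction of H through x*, so x* is not a strict local extremum.)

degen


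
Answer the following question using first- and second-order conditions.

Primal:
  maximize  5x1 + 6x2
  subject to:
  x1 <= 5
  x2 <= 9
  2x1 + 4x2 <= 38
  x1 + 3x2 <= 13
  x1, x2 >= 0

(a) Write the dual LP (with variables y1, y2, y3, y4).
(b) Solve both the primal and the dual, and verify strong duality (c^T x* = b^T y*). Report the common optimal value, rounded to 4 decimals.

The standard primal-dual pair for 'max c^T x s.t. A x <= b, x >= 0' is:
  Dual:  min b^T y  s.t.  A^T y >= c,  y >= 0.

So the dual LP is:
  minimize  5y1 + 9y2 + 38y3 + 13y4
  subject to:
    y1 + 2y3 + y4 >= 5
    y2 + 4y3 + 3y4 >= 6
    y1, y2, y3, y4 >= 0

Solving the primal: x* = (5, 2.6667).
  primal value c^T x* = 41.
Solving the dual: y* = (3, 0, 0, 2).
  dual value b^T y* = 41.
Strong duality: c^T x* = b^T y*. Confirmed.

41


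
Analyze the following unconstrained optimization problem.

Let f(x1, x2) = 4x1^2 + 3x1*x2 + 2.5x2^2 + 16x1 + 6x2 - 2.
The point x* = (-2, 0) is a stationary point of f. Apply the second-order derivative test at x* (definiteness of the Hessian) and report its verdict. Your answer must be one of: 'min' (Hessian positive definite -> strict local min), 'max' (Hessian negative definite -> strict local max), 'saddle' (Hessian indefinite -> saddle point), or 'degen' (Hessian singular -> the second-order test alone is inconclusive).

Compute the Hessian H = grad^2 f:
  H = [[8, 3], [3, 5]]
Verify stationarity: grad f(x*) = H x* + g = (0, 0).
Eigenvalues of H: 3.1459, 9.8541.
Both eigenvalues > 0, so H is positive definite -> x* is a strict local min.

min


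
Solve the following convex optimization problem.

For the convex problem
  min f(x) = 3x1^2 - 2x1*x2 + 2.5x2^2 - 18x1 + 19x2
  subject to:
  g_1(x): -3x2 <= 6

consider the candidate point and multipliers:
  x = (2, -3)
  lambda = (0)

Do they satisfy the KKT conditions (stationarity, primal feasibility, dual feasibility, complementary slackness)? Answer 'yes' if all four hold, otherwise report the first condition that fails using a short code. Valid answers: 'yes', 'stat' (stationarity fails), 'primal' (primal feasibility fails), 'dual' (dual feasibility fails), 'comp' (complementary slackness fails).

Gradient of f: grad f(x) = Q x + c = (0, 0)
Constraint values g_i(x) = a_i^T x - b_i:
  g_1((2, -3)) = 3
Stationarity residual: grad f(x) + sum_i lambda_i a_i = (0, 0)
  -> stationarity OK
Primal feasibility (all g_i <= 0): FAILS
Dual feasibility (all lambda_i >= 0): OK
Complementary slackness (lambda_i * g_i(x) = 0 for all i): OK

Verdict: the first failing condition is primal_feasibility -> primal.

primal


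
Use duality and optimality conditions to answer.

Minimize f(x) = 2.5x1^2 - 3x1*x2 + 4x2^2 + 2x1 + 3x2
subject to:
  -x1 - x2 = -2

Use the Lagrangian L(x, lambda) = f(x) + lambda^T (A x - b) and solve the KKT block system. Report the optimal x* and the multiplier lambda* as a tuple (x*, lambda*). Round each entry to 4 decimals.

Form the Lagrangian:
  L(x, lambda) = (1/2) x^T Q x + c^T x + lambda^T (A x - b)
Stationarity (grad_x L = 0): Q x + c + A^T lambda = 0.
Primal feasibility: A x = b.

This gives the KKT block system:
  [ Q   A^T ] [ x     ]   [-c ]
  [ A    0  ] [ lambda ] = [ b ]

Solving the linear system:
  x*      = (1.2105, 0.7895)
  lambda* = (5.6842)
  f(x*)   = 8.0789

x* = (1.2105, 0.7895), lambda* = (5.6842)


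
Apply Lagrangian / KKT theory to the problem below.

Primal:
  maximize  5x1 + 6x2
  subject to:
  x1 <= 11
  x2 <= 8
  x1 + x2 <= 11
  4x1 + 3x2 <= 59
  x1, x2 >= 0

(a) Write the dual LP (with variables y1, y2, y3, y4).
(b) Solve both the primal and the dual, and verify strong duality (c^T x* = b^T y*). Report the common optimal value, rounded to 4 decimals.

The standard primal-dual pair for 'max c^T x s.t. A x <= b, x >= 0' is:
  Dual:  min b^T y  s.t.  A^T y >= c,  y >= 0.

So the dual LP is:
  minimize  11y1 + 8y2 + 11y3 + 59y4
  subject to:
    y1 + y3 + 4y4 >= 5
    y2 + y3 + 3y4 >= 6
    y1, y2, y3, y4 >= 0

Solving the primal: x* = (3, 8).
  primal value c^T x* = 63.
Solving the dual: y* = (0, 1, 5, 0).
  dual value b^T y* = 63.
Strong duality: c^T x* = b^T y*. Confirmed.

63


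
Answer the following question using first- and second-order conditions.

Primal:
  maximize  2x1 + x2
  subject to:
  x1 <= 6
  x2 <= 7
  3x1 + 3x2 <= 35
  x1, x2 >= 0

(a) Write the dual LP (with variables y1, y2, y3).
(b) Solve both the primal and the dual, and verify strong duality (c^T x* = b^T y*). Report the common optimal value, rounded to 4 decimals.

The standard primal-dual pair for 'max c^T x s.t. A x <= b, x >= 0' is:
  Dual:  min b^T y  s.t.  A^T y >= c,  y >= 0.

So the dual LP is:
  minimize  6y1 + 7y2 + 35y3
  subject to:
    y1 + 3y3 >= 2
    y2 + 3y3 >= 1
    y1, y2, y3 >= 0

Solving the primal: x* = (6, 5.6667).
  primal value c^T x* = 17.6667.
Solving the dual: y* = (1, 0, 0.3333).
  dual value b^T y* = 17.6667.
Strong duality: c^T x* = b^T y*. Confirmed.

17.6667


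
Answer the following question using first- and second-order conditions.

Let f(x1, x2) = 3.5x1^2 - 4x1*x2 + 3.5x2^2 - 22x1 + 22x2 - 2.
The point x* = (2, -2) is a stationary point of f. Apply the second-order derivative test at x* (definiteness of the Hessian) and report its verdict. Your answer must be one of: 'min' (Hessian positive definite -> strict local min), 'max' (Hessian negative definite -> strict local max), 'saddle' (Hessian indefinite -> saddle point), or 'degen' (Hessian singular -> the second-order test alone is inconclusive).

Compute the Hessian H = grad^2 f:
  H = [[7, -4], [-4, 7]]
Verify stationarity: grad f(x*) = H x* + g = (0, 0).
Eigenvalues of H: 3, 11.
Both eigenvalues > 0, so H is positive definite -> x* is a strict local min.

min


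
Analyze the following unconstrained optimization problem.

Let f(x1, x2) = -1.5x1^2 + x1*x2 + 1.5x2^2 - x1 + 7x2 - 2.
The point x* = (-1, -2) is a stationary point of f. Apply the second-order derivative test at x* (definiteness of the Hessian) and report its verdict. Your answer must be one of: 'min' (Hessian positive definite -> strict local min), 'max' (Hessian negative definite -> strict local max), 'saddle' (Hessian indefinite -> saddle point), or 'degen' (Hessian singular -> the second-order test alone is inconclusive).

Compute the Hessian H = grad^2 f:
  H = [[-3, 1], [1, 3]]
Verify stationarity: grad f(x*) = H x* + g = (0, 0).
Eigenvalues of H: -3.1623, 3.1623.
Eigenvalues have mixed signs, so H is indefinite -> x* is a saddle point.

saddle


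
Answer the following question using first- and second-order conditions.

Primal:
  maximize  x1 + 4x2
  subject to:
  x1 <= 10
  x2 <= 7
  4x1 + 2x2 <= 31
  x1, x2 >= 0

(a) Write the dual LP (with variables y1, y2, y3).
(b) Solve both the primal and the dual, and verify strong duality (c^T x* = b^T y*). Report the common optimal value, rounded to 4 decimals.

The standard primal-dual pair for 'max c^T x s.t. A x <= b, x >= 0' is:
  Dual:  min b^T y  s.t.  A^T y >= c,  y >= 0.

So the dual LP is:
  minimize  10y1 + 7y2 + 31y3
  subject to:
    y1 + 4y3 >= 1
    y2 + 2y3 >= 4
    y1, y2, y3 >= 0

Solving the primal: x* = (4.25, 7).
  primal value c^T x* = 32.25.
Solving the dual: y* = (0, 3.5, 0.25).
  dual value b^T y* = 32.25.
Strong duality: c^T x* = b^T y*. Confirmed.

32.25


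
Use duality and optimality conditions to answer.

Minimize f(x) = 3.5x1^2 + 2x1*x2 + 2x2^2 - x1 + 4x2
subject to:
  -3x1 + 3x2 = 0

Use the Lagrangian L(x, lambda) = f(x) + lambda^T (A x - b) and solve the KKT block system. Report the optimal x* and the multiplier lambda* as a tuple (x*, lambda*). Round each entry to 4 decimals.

Form the Lagrangian:
  L(x, lambda) = (1/2) x^T Q x + c^T x + lambda^T (A x - b)
Stationarity (grad_x L = 0): Q x + c + A^T lambda = 0.
Primal feasibility: A x = b.

This gives the KKT block system:
  [ Q   A^T ] [ x     ]   [-c ]
  [ A    0  ] [ lambda ] = [ b ]

Solving the linear system:
  x*      = (-0.2, -0.2)
  lambda* = (-0.9333)
  f(x*)   = -0.3

x* = (-0.2, -0.2), lambda* = (-0.9333)


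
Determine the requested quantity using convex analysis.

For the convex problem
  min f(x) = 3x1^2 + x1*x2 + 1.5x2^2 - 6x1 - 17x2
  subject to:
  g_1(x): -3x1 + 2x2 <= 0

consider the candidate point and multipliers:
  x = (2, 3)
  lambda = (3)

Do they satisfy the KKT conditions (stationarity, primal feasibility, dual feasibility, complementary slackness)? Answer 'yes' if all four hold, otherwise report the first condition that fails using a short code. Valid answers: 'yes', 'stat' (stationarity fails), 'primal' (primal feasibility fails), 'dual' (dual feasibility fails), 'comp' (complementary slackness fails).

Gradient of f: grad f(x) = Q x + c = (9, -6)
Constraint values g_i(x) = a_i^T x - b_i:
  g_1((2, 3)) = 0
Stationarity residual: grad f(x) + sum_i lambda_i a_i = (0, 0)
  -> stationarity OK
Primal feasibility (all g_i <= 0): OK
Dual feasibility (all lambda_i >= 0): OK
Complementary slackness (lambda_i * g_i(x) = 0 for all i): OK

Verdict: yes, KKT holds.

yes


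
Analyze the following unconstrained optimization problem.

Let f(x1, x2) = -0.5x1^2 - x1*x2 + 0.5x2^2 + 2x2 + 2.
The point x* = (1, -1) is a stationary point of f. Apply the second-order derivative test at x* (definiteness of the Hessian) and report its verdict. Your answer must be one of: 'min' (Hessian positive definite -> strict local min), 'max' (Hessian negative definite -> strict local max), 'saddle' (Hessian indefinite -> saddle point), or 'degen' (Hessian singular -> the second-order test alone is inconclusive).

Compute the Hessian H = grad^2 f:
  H = [[-1, -1], [-1, 1]]
Verify stationarity: grad f(x*) = H x* + g = (0, 0).
Eigenvalues of H: -1.4142, 1.4142.
Eigenvalues have mixed signs, so H is indefinite -> x* is a saddle point.

saddle


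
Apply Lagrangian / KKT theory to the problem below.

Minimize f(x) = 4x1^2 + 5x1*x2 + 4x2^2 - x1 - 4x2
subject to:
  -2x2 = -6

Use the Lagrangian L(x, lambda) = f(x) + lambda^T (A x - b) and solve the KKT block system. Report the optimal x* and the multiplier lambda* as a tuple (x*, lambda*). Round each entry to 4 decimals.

Form the Lagrangian:
  L(x, lambda) = (1/2) x^T Q x + c^T x + lambda^T (A x - b)
Stationarity (grad_x L = 0): Q x + c + A^T lambda = 0.
Primal feasibility: A x = b.

This gives the KKT block system:
  [ Q   A^T ] [ x     ]   [-c ]
  [ A    0  ] [ lambda ] = [ b ]

Solving the linear system:
  x*      = (-1.75, 3)
  lambda* = (5.625)
  f(x*)   = 11.75

x* = (-1.75, 3), lambda* = (5.625)


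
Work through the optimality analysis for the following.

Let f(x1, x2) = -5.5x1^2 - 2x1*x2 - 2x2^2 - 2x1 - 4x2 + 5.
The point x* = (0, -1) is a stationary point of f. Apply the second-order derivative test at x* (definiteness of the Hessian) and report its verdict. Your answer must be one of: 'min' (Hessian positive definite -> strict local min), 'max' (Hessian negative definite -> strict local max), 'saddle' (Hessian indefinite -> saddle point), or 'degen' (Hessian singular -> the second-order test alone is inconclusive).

Compute the Hessian H = grad^2 f:
  H = [[-11, -2], [-2, -4]]
Verify stationarity: grad f(x*) = H x* + g = (0, 0).
Eigenvalues of H: -11.5311, -3.4689.
Both eigenvalues < 0, so H is negative definite -> x* is a strict local max.

max


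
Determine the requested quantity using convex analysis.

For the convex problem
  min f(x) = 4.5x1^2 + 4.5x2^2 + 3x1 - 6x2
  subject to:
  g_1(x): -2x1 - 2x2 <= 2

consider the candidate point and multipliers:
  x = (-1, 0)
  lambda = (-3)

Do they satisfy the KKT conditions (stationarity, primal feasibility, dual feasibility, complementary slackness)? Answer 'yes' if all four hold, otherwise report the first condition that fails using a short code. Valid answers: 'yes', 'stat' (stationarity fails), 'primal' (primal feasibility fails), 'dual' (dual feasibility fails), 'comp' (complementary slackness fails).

Gradient of f: grad f(x) = Q x + c = (-6, -6)
Constraint values g_i(x) = a_i^T x - b_i:
  g_1((-1, 0)) = 0
Stationarity residual: grad f(x) + sum_i lambda_i a_i = (0, 0)
  -> stationarity OK
Primal feasibility (all g_i <= 0): OK
Dual feasibility (all lambda_i >= 0): FAILS
Complementary slackness (lambda_i * g_i(x) = 0 for all i): OK

Verdict: the first failing condition is dual_feasibility -> dual.

dual


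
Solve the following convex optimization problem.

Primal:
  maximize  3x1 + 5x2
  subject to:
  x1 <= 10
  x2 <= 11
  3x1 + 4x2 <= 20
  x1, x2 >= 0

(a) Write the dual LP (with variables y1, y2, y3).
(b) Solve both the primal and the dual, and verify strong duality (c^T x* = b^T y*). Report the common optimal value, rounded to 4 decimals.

The standard primal-dual pair for 'max c^T x s.t. A x <= b, x >= 0' is:
  Dual:  min b^T y  s.t.  A^T y >= c,  y >= 0.

So the dual LP is:
  minimize  10y1 + 11y2 + 20y3
  subject to:
    y1 + 3y3 >= 3
    y2 + 4y3 >= 5
    y1, y2, y3 >= 0

Solving the primal: x* = (0, 5).
  primal value c^T x* = 25.
Solving the dual: y* = (0, 0, 1.25).
  dual value b^T y* = 25.
Strong duality: c^T x* = b^T y*. Confirmed.

25


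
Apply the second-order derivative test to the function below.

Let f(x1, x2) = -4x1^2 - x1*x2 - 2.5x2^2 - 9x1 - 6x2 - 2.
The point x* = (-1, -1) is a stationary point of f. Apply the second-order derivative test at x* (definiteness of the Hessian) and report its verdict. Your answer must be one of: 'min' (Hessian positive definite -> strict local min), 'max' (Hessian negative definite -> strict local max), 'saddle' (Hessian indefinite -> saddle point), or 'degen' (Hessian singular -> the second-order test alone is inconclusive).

Compute the Hessian H = grad^2 f:
  H = [[-8, -1], [-1, -5]]
Verify stationarity: grad f(x*) = H x* + g = (0, 0).
Eigenvalues of H: -8.3028, -4.6972.
Both eigenvalues < 0, so H is negative definite -> x* is a strict local max.

max


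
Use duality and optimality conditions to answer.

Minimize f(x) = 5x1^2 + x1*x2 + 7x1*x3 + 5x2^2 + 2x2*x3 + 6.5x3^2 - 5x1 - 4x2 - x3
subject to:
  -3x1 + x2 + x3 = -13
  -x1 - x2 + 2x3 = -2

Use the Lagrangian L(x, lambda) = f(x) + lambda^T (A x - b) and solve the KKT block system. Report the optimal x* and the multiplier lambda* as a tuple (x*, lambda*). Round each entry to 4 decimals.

Form the Lagrangian:
  L(x, lambda) = (1/2) x^T Q x + c^T x + lambda^T (A x - b)
Stationarity (grad_x L = 0): Q x + c + A^T lambda = 0.
Primal feasibility: A x = b.

This gives the KKT block system:
  [ Q   A^T ] [ x     ]   [-c ]
  [ A    0  ] [ lambda ] = [ b ]

Solving the linear system:
  x*      = (3.4213, -2.2978, -0.4383)
  lambda* = (12.0702, -12.3632)
  f(x*)   = 62.3547

x* = (3.4213, -2.2978, -0.4383), lambda* = (12.0702, -12.3632)
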